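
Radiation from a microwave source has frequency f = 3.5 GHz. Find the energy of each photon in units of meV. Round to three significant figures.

Convert to SI: f = 3.5 GHz = 3.5·10^9 Hz.
For a photon E = hf, so E = 2.319·10^-24 J.
Converting to meV: E = 0.01447 meV ≈ 0.0145 meV.

0.0145 meV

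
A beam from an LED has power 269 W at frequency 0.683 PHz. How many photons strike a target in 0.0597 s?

Total energy: E_total = P·t = 269 × 0.0597 = 16.06 J.
Per-photon energy: E = 4.526 × 10^-19 J.
N = E_total / E_photon = 3.55 × 10^19.

3.55 × 10^19 photons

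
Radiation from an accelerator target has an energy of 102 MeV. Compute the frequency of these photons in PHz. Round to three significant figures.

2.47e7 PHz

First convert: E = 102 MeV = 1.6342e-11 J.
Since f = E/h for a photon, f = 2.466e22 Hz.
Converting to PHz: f = 2.466e7 PHz ≈ 2.47e7 PHz.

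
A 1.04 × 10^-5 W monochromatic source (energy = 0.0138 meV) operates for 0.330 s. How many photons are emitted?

1.55 × 10^18 photons

Total energy: E_total = P·t = 1.04 × 10^-5 × 0.330 = 3.432 × 10^-6 J.
Per-photon energy: E = 2.211 × 10^-24 J.
N = E_total / E_photon = 1.55 × 10^18.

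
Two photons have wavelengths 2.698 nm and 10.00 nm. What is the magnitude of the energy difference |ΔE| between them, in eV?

Using E = hc/λ: E₁ = 7.3627·10^-17 J, E₂ = 1.9864·10^-17 J.
|ΔE| = |7.3627·10^-17 − 1.9864·10^-17| = 5.38·10^-17 J = 336 eV.

336 eV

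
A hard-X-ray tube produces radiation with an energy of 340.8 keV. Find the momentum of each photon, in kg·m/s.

1.82e-22 kg·m/s

First convert: E = 340.8 keV = 5.4602e-14 J.
Since p = E/c for a photon, p = 1.821e-22 kg·m/s.
So p ≈ 1.82e-22 kg·m/s.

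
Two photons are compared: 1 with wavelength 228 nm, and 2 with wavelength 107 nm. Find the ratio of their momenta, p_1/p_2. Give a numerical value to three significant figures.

0.469

p_1 = 2.906 × 10^-27 kg·m/s (from wavelength = 228 nm, via p = h/λ).
p_2 = 6.193 × 10^-27 kg·m/s (from wavelength = 107 nm, via p = h/λ).
Ratio = 2.906 × 10^-27 / 6.193 × 10^-27 = 0.469.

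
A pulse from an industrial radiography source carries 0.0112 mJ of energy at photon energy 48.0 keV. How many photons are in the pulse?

Per-photon energy: E = 7.690·10^-15 J (from energy = 48.0 keV).
N = E_total / E_photon = 1.12·10^-5 J / 7.690·10^-15 J = 1.46·10^9.

1.46·10^9 photons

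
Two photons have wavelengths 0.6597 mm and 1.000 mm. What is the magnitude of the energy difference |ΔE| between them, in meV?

0.640 meV

Using E = hc/λ: E₁ = 3.0111·10^-22 J, E₂ = 1.9864·10^-22 J.
|ΔE| = |3.0111·10^-22 − 1.9864·10^-22| = 1.02·10^-22 J = 0.640 meV.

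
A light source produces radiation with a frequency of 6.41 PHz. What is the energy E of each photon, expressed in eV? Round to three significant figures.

In SI units: f = 6.41 PHz = 6.41·10^15 Hz.
Since E = hf for a photon, E = 4.247·10^-18 J.
Converting to eV: E = 26.51 eV ≈ 26.5 eV.

26.5 eV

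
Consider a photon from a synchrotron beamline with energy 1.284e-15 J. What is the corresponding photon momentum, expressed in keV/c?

For a photon p = E/c, so p = 4.283e-24 kg·m/s.
Converting to keV/c: p = 8.014 keV/c ≈ 8.01 keV/c.

8.01 keV/c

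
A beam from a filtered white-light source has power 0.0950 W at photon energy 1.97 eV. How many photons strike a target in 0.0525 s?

1.58 × 10^16 photons

Total energy: E_total = P·t = 0.0950 × 0.0525 = 0.004987 J.
Per-photon energy: E = 3.156 × 10^-19 J.
N = E_total / E_photon = 1.58 × 10^16.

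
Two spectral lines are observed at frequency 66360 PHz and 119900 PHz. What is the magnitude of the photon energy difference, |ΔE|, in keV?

Using E = hf: E₁ = 4.3971·10^-14 J, E₂ = 7.9447·10^-14 J.
|ΔE| = |4.3971·10^-14 − 7.9447·10^-14| = 3.55·10^-14 J = 221 keV.

221 keV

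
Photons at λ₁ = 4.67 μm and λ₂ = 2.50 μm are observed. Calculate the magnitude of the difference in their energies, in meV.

230 meV

Using E = hc/λ: E₁ = 4.254 × 10^-20 J, E₂ = 7.946 × 10^-20 J.
|ΔE| = |4.254 × 10^-20 − 7.946 × 10^-20| = 3.69 × 10^-20 J = 230 meV.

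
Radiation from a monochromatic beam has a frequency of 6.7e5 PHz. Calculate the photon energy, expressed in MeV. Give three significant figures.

2.77 MeV

Take h = 6.62607015e-34 J·s, 1 eV = 1.602176634e-19 J.
In SI units: f = 6.7e5 PHz = 6.7e20 Hz.
Since E = hf for a photon, E = 4.439e-13 J.
Converting to MeV: E = 2.771 MeV ≈ 2.77 MeV.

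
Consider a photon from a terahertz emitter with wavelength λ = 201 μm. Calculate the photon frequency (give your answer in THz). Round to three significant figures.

1.49 THz

In SI units: λ = 201 μm = 2.01e-4 m.
For a photon f = c/λ, so f = 1.492e12 Hz.
Converting to THz: f = 1.492 THz ≈ 1.49 THz.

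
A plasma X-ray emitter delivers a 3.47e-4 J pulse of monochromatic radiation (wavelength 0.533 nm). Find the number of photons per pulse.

9.31e11 photons

Per-photon energy: E = 3.727e-16 J (from wavelength = 0.533 nm).
N = E_total / E_photon = 3.47e-4 J / 3.727e-16 J = 9.31e11.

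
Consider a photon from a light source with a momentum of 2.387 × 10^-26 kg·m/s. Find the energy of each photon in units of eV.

44.7 eV

The photon relation is E = pc, giving E = 7.156 × 10^-18 J.
Converting to eV: E = 44.66 eV ≈ 44.7 eV.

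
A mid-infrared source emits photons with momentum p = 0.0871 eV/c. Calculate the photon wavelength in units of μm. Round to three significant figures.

14.2 μm

Take h = 6.62607015e-34 J·s, c = 2.99792458e8 m/s, 1 eV = 1.602176634e-19 J.
First convert: p = 0.0871 eV/c = 4.6549e-29 kg·m/s.
Apply λ = h/p: λ = 1.423e-5 m.
Converting to μm: λ = 14.23 μm ≈ 14.2 μm.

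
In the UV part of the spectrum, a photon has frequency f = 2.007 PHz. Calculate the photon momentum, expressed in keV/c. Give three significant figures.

8.30e-3 keV/c

Take h = 6.62607015e-34 J·s, c = 2.99792458e8 m/s, 1 eV = 1.602176634e-19 J.
First convert: f = 2.007 PHz = 2.007e15 Hz.
The photon relation is p = hf/c, giving p = 4.436e-27 kg·m/s.
Converting to keV/c: p = 0.008300 keV/c ≈ 8.30e-3 keV/c.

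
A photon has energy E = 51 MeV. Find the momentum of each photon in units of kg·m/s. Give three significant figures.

In SI units: E = 51 MeV = 8.1711e-12 J.
Since p = E/c for a photon, p = 2.726e-20 kg·m/s.
So p ≈ 2.73e-20 kg·m/s.

2.73e-20 kg·m/s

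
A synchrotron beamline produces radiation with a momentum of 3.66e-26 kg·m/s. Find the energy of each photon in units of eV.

Use c = 2.99792458e8 m/s, 1 eV = 1.602176634e-19 J.
Since E = pc for a photon, E = 1.097e-17 J.
Converting to eV: E = 68.48 eV ≈ 68.5 eV.

68.5 eV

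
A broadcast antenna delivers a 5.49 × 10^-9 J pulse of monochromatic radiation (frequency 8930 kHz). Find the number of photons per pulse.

Per-photon energy: E = 5.917 × 10^-27 J (from frequency = 8930 kHz).
N = E_total / E_photon = 5.49 × 10^-9 J / 5.917 × 10^-27 J = 9.28 × 10^17.

9.28 × 10^17 photons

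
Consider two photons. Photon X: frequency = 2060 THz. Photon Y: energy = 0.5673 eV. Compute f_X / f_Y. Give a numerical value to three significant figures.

15.0

f_X = 2.060e15 Hz (from frequency = 2060 THz, via f given directly).
f_Y = 1.372e14 Hz (from energy = 0.5673 eV, via f = E/h).
Ratio = 2.060e15 / 1.372e14 = 15.0.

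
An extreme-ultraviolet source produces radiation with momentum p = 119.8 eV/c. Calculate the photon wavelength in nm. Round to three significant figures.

10.3 nm

In SI units: p = 119.8 eV/c = 6.4025 × 10^-26 kg·m/s.
Apply λ = h/p: λ = 1.035 × 10^-8 m.
Converting to nm: λ = 10.35 nm ≈ 10.3 nm.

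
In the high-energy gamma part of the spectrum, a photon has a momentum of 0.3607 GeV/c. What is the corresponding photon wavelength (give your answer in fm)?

(h = 6.62607015 × 10^-34 J·s, c = 2.99792458 × 10^8 m/s, 1 eV = 1.602176634 × 10^-19 J.)
First convert: p = 0.3607 GeV/c = 1.9277 × 10^-19 kg·m/s.
For a photon λ = h/p, so λ = 3.437 × 10^-15 m.
Converting to fm: λ = 3.437 fm ≈ 3.44 fm.

3.44 fm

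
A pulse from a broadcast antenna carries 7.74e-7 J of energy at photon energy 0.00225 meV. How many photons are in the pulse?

2.15e18 photons

Per-photon energy: E = 3.605e-25 J (from energy = 0.00225 meV).
N = E_total / E_photon = 7.74e-7 J / 3.605e-25 J = 2.15e18.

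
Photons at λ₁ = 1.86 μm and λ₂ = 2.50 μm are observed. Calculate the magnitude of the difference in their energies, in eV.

0.171 eV

Using E = hc/λ: E₁ = 1.068e-19 J, E₂ = 7.946e-20 J.
|ΔE| = |1.068e-19 − 7.946e-20| = 2.73e-20 J = 0.171 eV.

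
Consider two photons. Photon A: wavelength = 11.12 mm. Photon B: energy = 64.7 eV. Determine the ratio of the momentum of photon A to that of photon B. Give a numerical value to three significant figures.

1.72 × 10^-6

p_A = 5.959 × 10^-32 kg·m/s (from wavelength = 11.12 mm, via p = h/λ).
p_B = 3.458 × 10^-26 kg·m/s (from energy = 64.7 eV, via p = E/c).
Ratio = 5.959 × 10^-32 / 3.458 × 10^-26 = 1.72 × 10^-6.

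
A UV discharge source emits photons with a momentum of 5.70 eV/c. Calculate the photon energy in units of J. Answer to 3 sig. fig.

9.13e-19 J

In SI units: p = 5.70 eV/c = 3.0462e-27 kg·m/s.
The photon relation is E = pc, giving E = 9.132e-19 J.
So E ≈ 9.13e-19 J.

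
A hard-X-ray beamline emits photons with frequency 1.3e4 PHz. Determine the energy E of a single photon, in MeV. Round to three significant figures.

0.0538 MeV

First convert: f = 1.3e4 PHz = 1.3e19 Hz.
The photon relation is E = hf, giving E = 8.614e-15 J.
Converting to MeV: E = 0.05376 MeV ≈ 0.0538 MeV.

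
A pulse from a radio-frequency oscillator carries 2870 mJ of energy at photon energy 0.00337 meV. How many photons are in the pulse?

5.32e24 photons

Per-photon energy: E = 5.399e-25 J (from energy = 0.00337 meV).
N = E_total / E_photon = 2.87 J / 5.399e-25 J = 5.32e24.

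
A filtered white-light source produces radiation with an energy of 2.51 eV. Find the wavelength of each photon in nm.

Take h = 6.62607015e-34 J·s, c = 2.99792458e8 m/s, 1 eV = 1.602176634e-19 J.
Convert to SI: E = 2.51 eV = 4.0215e-19 J.
Since λ = hc/E for a photon, λ = 4.940e-7 m.
Converting to nm: λ = 494.0 nm ≈ 494 nm.

494 nm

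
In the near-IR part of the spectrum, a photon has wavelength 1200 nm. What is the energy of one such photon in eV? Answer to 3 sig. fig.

1.03 eV

Convert to SI: λ = 1200 nm = 1.2e-6 m.
Apply E = hc/λ: E = 1.655e-19 J.
Converting to eV: E = 1.033 eV ≈ 1.03 eV.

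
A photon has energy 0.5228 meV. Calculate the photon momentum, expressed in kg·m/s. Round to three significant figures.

Use c = 2.99792458e8 m/s, 1 eV = 1.602176634e-19 J.
First convert: E = 0.5228 meV = 8.3762e-23 J.
The photon relation is p = E/c, giving p = 2.794e-31 kg·m/s.
So p ≈ 2.79e-31 kg·m/s.

2.79e-31 kg·m/s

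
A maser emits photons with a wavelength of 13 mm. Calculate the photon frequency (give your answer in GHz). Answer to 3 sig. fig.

Take c = 2.99792458e8 m/s.
In SI units: λ = 13 mm = 0.013 m.
For a photon f = c/λ, so f = 2.306e10 Hz.
Converting to GHz: f = 23.06 GHz ≈ 23.1 GHz.

23.1 GHz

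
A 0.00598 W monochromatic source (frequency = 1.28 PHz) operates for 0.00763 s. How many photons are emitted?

5.38e13 photons

Total energy: E_total = P·t = 0.00598 × 0.00763 = 4.563e-5 J.
Per-photon energy: E = 8.481e-19 J.
N = E_total / E_photon = 5.38e13.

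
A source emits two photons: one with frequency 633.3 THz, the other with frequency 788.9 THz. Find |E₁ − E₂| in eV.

Using E = hf: E₁ = 4.1963·10^-19 J, E₂ = 5.2273·10^-19 J.
|ΔE| = |4.1963·10^-19 − 5.2273·10^-19| = 1.03·10^-19 J = 0.644 eV.

0.644 eV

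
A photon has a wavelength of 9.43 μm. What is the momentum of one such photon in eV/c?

First convert: λ = 9.43 μm = 9.43e-6 m.
The photon relation is p = h/λ, giving p = 7.027e-29 kg·m/s.
Converting to eV/c: p = 0.1315 eV/c ≈ 0.131 eV/c.

0.131 eV/c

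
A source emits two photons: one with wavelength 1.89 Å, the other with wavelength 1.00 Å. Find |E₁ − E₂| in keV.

Using E = hc/λ: E₁ = 1.051e-15 J, E₂ = 1.986e-15 J.
|ΔE| = |1.051e-15 − 1.986e-15| = 9.35e-16 J = 5.84 keV.

5.84 keV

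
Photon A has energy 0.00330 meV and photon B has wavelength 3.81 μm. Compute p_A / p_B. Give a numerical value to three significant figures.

1.01·10^-5

p_A = 1.764·10^-33 kg·m/s (from energy = 0.00330 meV, via p = E/c).
p_B = 1.739·10^-28 kg·m/s (from wavelength = 3.81 μm, via p = h/λ).
Ratio = 1.764·10^-33 / 1.739·10^-28 = 1.01·10^-5.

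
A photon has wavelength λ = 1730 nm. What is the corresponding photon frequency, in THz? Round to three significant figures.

173 THz

Use c = 2.99792458 × 10^8 m/s.
In SI units: λ = 1730 nm = 1.73 × 10^-6 m.
For a photon f = c/λ, so f = 1.733 × 10^14 Hz.
Converting to THz: f = 173.3 THz ≈ 173 THz.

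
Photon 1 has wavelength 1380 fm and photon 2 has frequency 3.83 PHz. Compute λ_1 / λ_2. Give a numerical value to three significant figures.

λ_1 = 1.380e-12 m (from wavelength = 1380 fm, via λ given directly).
λ_2 = 7.827e-8 m (from frequency = 3.83 PHz, via λ = c/f).
Ratio = 1.380e-12 / 7.827e-8 = 1.76e-5.

1.76e-5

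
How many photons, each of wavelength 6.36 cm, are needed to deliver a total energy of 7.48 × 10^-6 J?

2.39 × 10^18 photons

Per-photon energy: E = 3.123 × 10^-24 J (from wavelength = 6.36 cm).
N = E_total / E_photon = 7.48 × 10^-6 J / 3.123 × 10^-24 J = 2.39 × 10^18.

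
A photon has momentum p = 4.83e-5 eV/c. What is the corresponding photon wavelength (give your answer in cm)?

Use h = 6.62607015e-34 J·s, c = 2.99792458e8 m/s, 1 eV = 1.602176634e-19 J.
In SI units: p = 4.83e-5 eV/c = 2.5813e-32 kg·m/s.
For a photon λ = h/p, so λ = 0.02567 m.
Converting to cm: λ = 2.567 cm ≈ 2.57 cm.

2.57 cm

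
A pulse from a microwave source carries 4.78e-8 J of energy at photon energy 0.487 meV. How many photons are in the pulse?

Per-photon energy: E = 7.803e-23 J (from energy = 0.487 meV).
N = E_total / E_photon = 4.78e-8 J / 7.803e-23 J = 6.13e14.

6.13e14 photons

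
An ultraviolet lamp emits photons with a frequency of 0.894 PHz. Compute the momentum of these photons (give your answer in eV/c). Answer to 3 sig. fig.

3.70 eV/c

First convert: f = 0.894 PHz = 8.94e14 Hz.
Since p = hf/c for a photon, p = 1.976e-27 kg·m/s.
Converting to eV/c: p = 3.697 eV/c ≈ 3.70 eV/c.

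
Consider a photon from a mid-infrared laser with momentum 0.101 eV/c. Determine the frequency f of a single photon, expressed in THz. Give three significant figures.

24.4 THz

Use h = 6.62607015 × 10^-34 J·s, c = 2.99792458 × 10^8 m/s, 1 eV = 1.602176634 × 10^-19 J.
In SI units: p = 0.101 eV/c = 5.3977 × 10^-29 kg·m/s.
Since f = pc/h for a photon, f = 2.442 × 10^13 Hz.
Converting to THz: f = 24.42 THz ≈ 24.4 THz.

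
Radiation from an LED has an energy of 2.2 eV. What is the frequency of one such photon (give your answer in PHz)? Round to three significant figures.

0.532 PHz

First convert: E = 2.2 eV = 3.5248 × 10^-19 J.
The photon relation is f = E/h, giving f = 5.320 × 10^14 Hz.
Converting to PHz: f = 0.5320 PHz ≈ 0.532 PHz.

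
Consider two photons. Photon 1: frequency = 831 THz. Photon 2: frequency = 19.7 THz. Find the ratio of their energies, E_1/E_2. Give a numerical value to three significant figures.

42.2

E_1 = 5.506 × 10^-19 J (from frequency = 831 THz, via E = hf).
E_2 = 1.305 × 10^-20 J (from frequency = 19.7 THz, via E = hf).
Ratio = 5.506 × 10^-19 / 1.305 × 10^-20 = 42.2.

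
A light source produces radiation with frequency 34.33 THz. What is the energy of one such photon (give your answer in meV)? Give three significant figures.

142 meV

First convert: f = 34.33 THz = 3.433e13 Hz.
Apply E = hf: E = 2.275e-20 J.
Converting to meV: E = 142.0 meV ≈ 142 meV.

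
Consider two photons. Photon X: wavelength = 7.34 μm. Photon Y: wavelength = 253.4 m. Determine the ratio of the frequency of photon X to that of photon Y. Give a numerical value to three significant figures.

3.45e7

f_X = 4.084e13 Hz (from wavelength = 7.34 μm, via f = c/λ).
f_Y = 1.183e6 Hz (from wavelength = 253.4 m, via f = c/λ).
Ratio = 4.084e13 / 1.183e6 = 3.45e7.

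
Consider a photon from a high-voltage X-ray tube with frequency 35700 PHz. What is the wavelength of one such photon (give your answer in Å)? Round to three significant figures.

Use c = 2.99792458·10^8 m/s.
First convert: f = 35700 PHz = 3.57·10^19 Hz.
Apply λ = c/f: λ = 8.398·10^-12 m.
Converting to Å: λ = 0.08398 Å ≈ 0.0840 Å.

0.0840 Å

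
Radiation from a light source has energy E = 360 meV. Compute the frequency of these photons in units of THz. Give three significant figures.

First convert: E = 360 meV = 5.7678e-20 J.
For a photon f = E/h, so f = 8.705e13 Hz.
Converting to THz: f = 87.05 THz ≈ 87.0 THz.

87.0 THz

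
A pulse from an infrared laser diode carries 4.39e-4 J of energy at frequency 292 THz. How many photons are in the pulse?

Per-photon energy: E = 1.935e-19 J (from frequency = 292 THz).
N = E_total / E_photon = 4.39e-4 J / 1.935e-19 J = 2.27e15.

2.27e15 photons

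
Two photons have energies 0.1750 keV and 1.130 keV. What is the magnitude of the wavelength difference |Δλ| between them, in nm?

Using λ = hc/E: λ₁ = 7.0848e-9 m, λ₂ = 1.0972e-9 m.
|Δλ| = |7.0848e-9 − 1.0972e-9| = 5.99e-9 m = 5.99 nm.

5.99 nm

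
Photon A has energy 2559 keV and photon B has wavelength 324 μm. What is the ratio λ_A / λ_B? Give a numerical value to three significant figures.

1.50 × 10^-9

λ_A = 4.845 × 10^-13 m (from energy = 2559 keV, via λ = hc/E).
λ_B = 3.240 × 10^-4 m (from wavelength = 324 μm, via λ given directly).
Ratio = 4.845 × 10^-13 / 3.240 × 10^-4 = 1.50 × 10^-9.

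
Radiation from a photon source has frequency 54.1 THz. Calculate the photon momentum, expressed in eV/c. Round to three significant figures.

0.224 eV/c

First convert: f = 54.1 THz = 5.41e13 Hz.
Apply p = hf/c: p = 1.196e-28 kg·m/s.
Converting to eV/c: p = 0.2237 eV/c ≈ 0.224 eV/c.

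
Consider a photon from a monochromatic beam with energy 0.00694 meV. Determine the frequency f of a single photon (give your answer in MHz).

1680 MHz

Take h = 6.62607015 × 10^-34 J·s, 1 eV = 1.602176634 × 10^-19 J.
In SI units: E = 0.00694 meV = 1.1119 × 10^-24 J.
The photon relation is f = E/h, giving f = 1.678 × 10^9 Hz.
Converting to MHz: f = 1678 MHz ≈ 1680 MHz.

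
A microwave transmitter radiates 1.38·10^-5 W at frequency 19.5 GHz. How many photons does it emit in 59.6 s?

Total energy: E_total = P·t = 1.38·10^-5 × 59.6 = 8.225·10^-4 J.
Per-photon energy: E = 1.292·10^-23 J.
N = E_total / E_photon = 6.37·10^19.

6.37·10^19 photons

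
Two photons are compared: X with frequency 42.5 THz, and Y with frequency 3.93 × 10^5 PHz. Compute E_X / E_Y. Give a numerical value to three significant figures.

1.08 × 10^-7

E_X = 2.816 × 10^-20 J (from frequency = 42.5 THz, via E = hf).
E_Y = 2.604 × 10^-13 J (from frequency = 3.93 × 10^5 PHz, via E = hf).
Ratio = 2.816 × 10^-20 / 2.604 × 10^-13 = 1.08 × 10^-7.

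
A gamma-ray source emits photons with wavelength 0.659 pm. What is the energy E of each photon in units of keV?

1880 keV

Take h = 6.62607015 × 10^-34 J·s, c = 2.99792458 × 10^8 m/s, 1 eV = 1.602176634 × 10^-19 J.
Convert to SI: λ = 0.659 pm = 6.59 × 10^-13 m.
For a photon E = hc/λ, so E = 3.014 × 10^-13 J.
Converting to keV: E = 1881 keV ≈ 1880 keV.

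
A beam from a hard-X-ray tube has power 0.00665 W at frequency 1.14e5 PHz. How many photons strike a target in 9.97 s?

Total energy: E_total = P·t = 0.00665 × 9.97 = 0.06630 J.
Per-photon energy: E = 7.554e-14 J.
N = E_total / E_photon = 8.78e11.

8.78e11 photons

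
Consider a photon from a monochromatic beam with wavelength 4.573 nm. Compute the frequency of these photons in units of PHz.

Convert to SI: λ = 4.573 nm = 4.573 × 10^-9 m.
Since f = c/λ for a photon, f = 6.556 × 10^16 Hz.
Converting to PHz: f = 65.56 PHz ≈ 65.6 PHz.

65.6 PHz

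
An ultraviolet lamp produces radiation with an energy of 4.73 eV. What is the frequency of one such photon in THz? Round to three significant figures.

1140 THz

First convert: E = 4.73 eV = 7.5783 × 10^-19 J.
Apply f = E/h: f = 1.144 × 10^15 Hz.
Converting to THz: f = 1144 THz ≈ 1140 THz.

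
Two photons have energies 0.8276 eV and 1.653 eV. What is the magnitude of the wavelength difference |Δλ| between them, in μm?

0.748 μm

Using λ = hc/E: λ₁ = 1.4981e-6 m, λ₂ = 7.5006e-7 m.
|Δλ| = |1.4981e-6 − 7.5006e-7| = 7.48e-7 m = 0.748 μm.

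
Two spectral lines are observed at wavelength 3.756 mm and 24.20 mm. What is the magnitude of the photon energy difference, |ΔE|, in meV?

0.279 meV

Using E = hc/λ: E₁ = 5.2887 × 10^-23 J, E₂ = 8.2085 × 10^-24 J.
|ΔE| = |5.2887 × 10^-23 − 8.2085 × 10^-24| = 4.47 × 10^-23 J = 0.279 meV.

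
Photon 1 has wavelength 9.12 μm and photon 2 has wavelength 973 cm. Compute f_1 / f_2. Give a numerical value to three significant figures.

1.07 × 10^6

f_1 = 3.287 × 10^13 Hz (from wavelength = 9.12 μm, via f = c/λ).
f_2 = 3.081 × 10^7 Hz (from wavelength = 973 cm, via f = c/λ).
Ratio = 3.287 × 10^13 / 3.081 × 10^7 = 1.07 × 10^6.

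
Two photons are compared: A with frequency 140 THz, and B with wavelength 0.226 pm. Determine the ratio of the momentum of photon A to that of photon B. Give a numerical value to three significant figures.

p_A = 3.094e-28 kg·m/s (from frequency = 140 THz, via p = hf/c).
p_B = 2.932e-21 kg·m/s (from wavelength = 0.226 pm, via p = h/λ).
Ratio = 3.094e-28 / 2.932e-21 = 1.06e-7.

1.06e-7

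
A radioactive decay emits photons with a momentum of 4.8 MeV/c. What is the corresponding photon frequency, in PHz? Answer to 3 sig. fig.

1.16·10^6 PHz

Take h = 6.62607015·10^-34 J·s, c = 2.99792458·10^8 m/s, 1 eV = 1.602176634·10^-19 J.
First convert: p = 4.8 MeV/c = 2.5653·10^-21 kg·m/s.
Since f = pc/h for a photon, f = 1.161·10^21 Hz.
Converting to PHz: f = 1.161·10^6 PHz ≈ 1.16·10^6 PHz.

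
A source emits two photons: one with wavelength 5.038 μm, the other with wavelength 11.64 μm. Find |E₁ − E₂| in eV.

0.140 eV

Using E = hc/λ: E₁ = 3.9429 × 10^-20 J, E₂ = 1.7066 × 10^-20 J.
|ΔE| = |3.9429 × 10^-20 − 1.7066 × 10^-20| = 2.24 × 10^-20 J = 0.140 eV.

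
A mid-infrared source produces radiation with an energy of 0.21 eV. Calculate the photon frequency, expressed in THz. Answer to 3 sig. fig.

50.8 THz

Take h = 6.62607015 × 10^-34 J·s, 1 eV = 1.602176634 × 10^-19 J.
In SI units: E = 0.21 eV = 3.3646 × 10^-20 J.
Since f = E/h for a photon, f = 5.078 × 10^13 Hz.
Converting to THz: f = 50.78 THz ≈ 50.8 THz.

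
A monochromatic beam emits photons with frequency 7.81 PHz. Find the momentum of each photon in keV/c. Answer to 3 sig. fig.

First convert: f = 7.81 PHz = 7.81 × 10^15 Hz.
Since p = hf/c for a photon, p = 1.726 × 10^-26 kg·m/s.
Converting to keV/c: p = 0.03230 keV/c ≈ 0.0323 keV/c.

0.0323 keV/c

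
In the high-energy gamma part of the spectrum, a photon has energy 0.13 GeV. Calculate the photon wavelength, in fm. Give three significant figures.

9.54 fm

(h = 6.62607015e-34 J·s, c = 2.99792458e8 m/s, 1 eV = 1.602176634e-19 J.)
In SI units: E = 0.13 GeV = 2.0828e-11 J.
Apply λ = hc/E: λ = 9.537e-15 m.
Converting to fm: λ = 9.537 fm ≈ 9.54 fm.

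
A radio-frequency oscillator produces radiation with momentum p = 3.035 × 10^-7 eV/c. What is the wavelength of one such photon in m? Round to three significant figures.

4.09 m

In SI units: p = 3.035 × 10^-7 eV/c = 1.6220 × 10^-34 kg·m/s.
For a photon λ = h/p, so λ = 4.085 m.
So λ ≈ 4.09 m.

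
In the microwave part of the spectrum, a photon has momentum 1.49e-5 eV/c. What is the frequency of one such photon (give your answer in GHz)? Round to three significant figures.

(h = 6.62607015e-34 J·s, c = 2.99792458e8 m/s, 1 eV = 1.602176634e-19 J.)
First convert: p = 1.49e-5 eV/c = 7.9630e-33 kg·m/s.
Apply f = pc/h: f = 3.603e9 Hz.
Converting to GHz: f = 3.603 GHz ≈ 3.60 GHz.

3.60 GHz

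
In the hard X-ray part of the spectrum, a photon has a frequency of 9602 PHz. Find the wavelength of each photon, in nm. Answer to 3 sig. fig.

First convert: f = 9602 PHz = 9.602 × 10^18 Hz.
The photon relation is λ = c/f, giving λ = 3.122 × 10^-11 m.
Converting to nm: λ = 0.03122 nm ≈ 0.0312 nm.

0.0312 nm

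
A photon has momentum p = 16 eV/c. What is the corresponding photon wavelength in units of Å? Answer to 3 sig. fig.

775 Å

Use h = 6.62607015 × 10^-34 J·s, c = 2.99792458 × 10^8 m/s, 1 eV = 1.602176634 × 10^-19 J.
First convert: p = 16 eV/c = 8.5509 × 10^-27 kg·m/s.
Apply λ = h/p: λ = 7.749 × 10^-8 m.
Converting to Å: λ = 774.9 Å ≈ 775 Å.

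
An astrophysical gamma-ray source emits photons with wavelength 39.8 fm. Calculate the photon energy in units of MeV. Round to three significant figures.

In SI units: λ = 39.8 fm = 3.98 × 10^-14 m.
The photon relation is E = hc/λ, giving E = 4.991 × 10^-12 J.
Converting to MeV: E = 31.15 MeV ≈ 31.2 MeV.

31.2 MeV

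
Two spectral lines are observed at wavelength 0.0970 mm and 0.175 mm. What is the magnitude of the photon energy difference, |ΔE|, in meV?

Using E = hc/λ: E₁ = 2.048·10^-21 J, E₂ = 1.135·10^-21 J.
|ΔE| = |2.048·10^-21 − 1.135·10^-21| = 9.13·10^-22 J = 5.70 meV.

5.70 meV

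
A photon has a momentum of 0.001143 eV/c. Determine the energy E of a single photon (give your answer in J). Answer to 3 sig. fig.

In SI units: p = 0.001143 eV/c = 6.1085 × 10^-31 kg·m/s.
For a photon E = pc, so E = 1.831 × 10^-22 J.
So E ≈ 1.83 × 10^-22 J.

1.83 × 10^-22 J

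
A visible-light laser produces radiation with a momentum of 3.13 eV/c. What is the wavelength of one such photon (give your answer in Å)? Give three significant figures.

3960 Å

Use h = 6.62607015e-34 J·s, c = 2.99792458e8 m/s, 1 eV = 1.602176634e-19 J.
Convert to SI: p = 3.13 eV/c = 1.6728e-27 kg·m/s.
Since λ = h/p for a photon, λ = 3.961e-7 m.
Converting to Å: λ = 3961 Å ≈ 3960 Å.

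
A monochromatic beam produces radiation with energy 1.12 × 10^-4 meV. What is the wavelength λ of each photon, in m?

First convert: E = 1.12 × 10^-4 meV = 1.7944 × 10^-26 J.
For a photon λ = hc/E, so λ = 11.07 m.
So λ ≈ 11.1 m.

11.1 m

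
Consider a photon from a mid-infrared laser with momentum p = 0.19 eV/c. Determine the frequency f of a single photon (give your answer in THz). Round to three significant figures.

45.9 THz

First convert: p = 0.19 eV/c = 1.0154 × 10^-28 kg·m/s.
Apply f = pc/h: f = 4.594 × 10^13 Hz.
Converting to THz: f = 45.94 THz ≈ 45.9 THz.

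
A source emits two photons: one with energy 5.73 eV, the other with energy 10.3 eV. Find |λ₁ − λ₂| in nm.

96.0 nm

Using λ = hc/E: λ₁ = 2.164 × 10^-7 m, λ₂ = 1.204 × 10^-7 m.
|Δλ| = |2.164 × 10^-7 − 1.204 × 10^-7| = 9.60 × 10^-8 m = 96.0 nm.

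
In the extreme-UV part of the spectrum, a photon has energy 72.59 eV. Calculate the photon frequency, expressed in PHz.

(h = 6.62607015e-34 J·s, 1 eV = 1.602176634e-19 J.)
First convert: E = 72.59 eV = 1.1630e-17 J.
For a photon f = E/h, so f = 1.755e16 Hz.
Converting to PHz: f = 17.55 PHz ≈ 17.6 PHz.

17.6 PHz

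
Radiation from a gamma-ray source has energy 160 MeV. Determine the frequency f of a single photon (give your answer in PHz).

3.87·10^7 PHz

First convert: E = 160 MeV = 2.5635·10^-11 J.
Apply f = E/h: f = 3.869·10^22 Hz.
Converting to PHz: f = 3.869·10^7 PHz ≈ 3.87·10^7 PHz.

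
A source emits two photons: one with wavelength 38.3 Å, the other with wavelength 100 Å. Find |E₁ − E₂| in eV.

200 eV

Using E = hc/λ: E₁ = 5.187 × 10^-17 J, E₂ = 1.986 × 10^-17 J.
|ΔE| = |5.187 × 10^-17 − 1.986 × 10^-17| = 3.20 × 10^-17 J = 200 eV.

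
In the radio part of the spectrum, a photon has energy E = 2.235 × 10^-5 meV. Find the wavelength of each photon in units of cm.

(h = 6.62607015 × 10^-34 J·s, c = 2.99792458 × 10^8 m/s, 1 eV = 1.602176634 × 10^-19 J.)
Convert to SI: E = 2.235 × 10^-5 meV = 3.5809 × 10^-27 J.
The photon relation is λ = hc/E, giving λ = 55.47 m.
Converting to cm: λ = 5547 cm ≈ 5550 cm.

5550 cm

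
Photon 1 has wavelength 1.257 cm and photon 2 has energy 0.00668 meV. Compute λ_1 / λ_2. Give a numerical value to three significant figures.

0.0677

λ_1 = 0.01257 m (from wavelength = 1.257 cm, via λ given directly).
λ_2 = 0.1856 m (from energy = 0.00668 meV, via λ = hc/E).
Ratio = 0.01257 / 0.1856 = 0.0677.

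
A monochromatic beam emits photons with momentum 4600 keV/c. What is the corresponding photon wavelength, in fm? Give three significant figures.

Use h = 6.62607015 × 10^-34 J·s, c = 2.99792458 × 10^8 m/s, 1 eV = 1.602176634 × 10^-19 J.
Convert to SI: p = 4600 keV/c = 2.4584 × 10^-21 kg·m/s.
For a photon λ = h/p, so λ = 2.695 × 10^-13 m.
Converting to fm: λ = 269.5 fm ≈ 270 fm.

270 fm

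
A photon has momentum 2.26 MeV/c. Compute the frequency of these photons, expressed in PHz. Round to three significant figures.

5.46e5 PHz

(h = 6.62607015e-34 J·s, c = 2.99792458e8 m/s, 1 eV = 1.602176634e-19 J.)
First convert: p = 2.26 MeV/c = 1.2078e-21 kg·m/s.
For a photon f = pc/h, so f = 5.465e20 Hz.
Converting to PHz: f = 546500 PHz ≈ 5.46e5 PHz.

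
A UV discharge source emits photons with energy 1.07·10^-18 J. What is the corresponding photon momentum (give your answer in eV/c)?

Since p = E/c for a photon, p = 3.569·10^-27 kg·m/s.
Converting to eV/c: p = 6.678 eV/c ≈ 6.68 eV/c.

6.68 eV/c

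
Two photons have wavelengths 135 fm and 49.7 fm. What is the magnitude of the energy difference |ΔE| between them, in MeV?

15.8 MeV

Using E = hc/λ: E₁ = 1.471 × 10^-12 J, E₂ = 3.997 × 10^-12 J.
|ΔE| = |1.471 × 10^-12 − 3.997 × 10^-12| = 2.53 × 10^-12 J = 15.8 MeV.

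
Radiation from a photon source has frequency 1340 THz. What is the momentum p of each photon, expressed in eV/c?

5.54 eV/c

Take h = 6.62607015 × 10^-34 J·s, c = 2.99792458 × 10^8 m/s, 1 eV = 1.602176634 × 10^-19 J.
Convert to SI: f = 1340 THz = 1.34 × 10^15 Hz.
The photon relation is p = hf/c, giving p = 2.962 × 10^-27 kg·m/s.
Converting to eV/c: p = 5.542 eV/c ≈ 5.54 eV/c.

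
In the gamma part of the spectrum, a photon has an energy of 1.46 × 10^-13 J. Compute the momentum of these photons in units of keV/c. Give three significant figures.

Since p = E/c for a photon, p = 4.870 × 10^-22 kg·m/s.
Converting to keV/c: p = 911.3 keV/c ≈ 911 keV/c.

911 keV/c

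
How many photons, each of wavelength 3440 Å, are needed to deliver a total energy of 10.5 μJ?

Per-photon energy: E = 5.775 × 10^-19 J (from wavelength = 3440 Å).
N = E_total / E_photon = 1.05 × 10^-5 J / 5.775 × 10^-19 J = 1.82 × 10^13.

1.82 × 10^13 photons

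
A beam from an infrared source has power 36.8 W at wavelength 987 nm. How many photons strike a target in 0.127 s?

2.32e19 photons

Total energy: E_total = P·t = 36.8 × 0.127 = 4.674 J.
Per-photon energy: E = 2.013e-19 J.
N = E_total / E_photon = 2.32e19.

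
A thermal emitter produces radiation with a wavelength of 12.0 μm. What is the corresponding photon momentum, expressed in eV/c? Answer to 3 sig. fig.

(h = 6.62607015e-34 J·s, c = 2.99792458e8 m/s, 1 eV = 1.602176634e-19 J.)
First convert: λ = 12.0 μm = 1.20e-5 m.
For a photon p = h/λ, so p = 5.522e-29 kg·m/s.
Converting to eV/c: p = 0.1033 eV/c ≈ 0.103 eV/c.

0.103 eV/c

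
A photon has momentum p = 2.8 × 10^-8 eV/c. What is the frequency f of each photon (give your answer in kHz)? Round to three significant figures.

6770 kHz

Convert to SI: p = 2.8 × 10^-8 eV/c = 1.4964 × 10^-35 kg·m/s.
Apply f = pc/h: f = 6.770 × 10^6 Hz.
Converting to kHz: f = 6770 kHz ≈ 6770 kHz.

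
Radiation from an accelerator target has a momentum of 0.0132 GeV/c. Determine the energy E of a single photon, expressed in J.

2.11e-12 J

In SI units: p = 0.0132 GeV/c = 7.0545e-21 kg·m/s.
Since E = pc for a photon, E = 2.115e-12 J.
So E ≈ 2.11e-12 J.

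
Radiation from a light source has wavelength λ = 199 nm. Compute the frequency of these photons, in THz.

1510 THz

Use c = 2.99792458e8 m/s.
In SI units: λ = 199 nm = 1.99e-7 m.
The photon relation is f = c/λ, giving f = 1.506e15 Hz.
Converting to THz: f = 1506 THz ≈ 1510 THz.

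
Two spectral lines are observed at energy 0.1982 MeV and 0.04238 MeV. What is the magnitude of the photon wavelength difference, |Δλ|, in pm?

23.0 pm

Using λ = hc/E: λ₁ = 6.2555 × 10^-12 m, λ₂ = 2.9255 × 10^-11 m.
|Δλ| = |6.2555 × 10^-12 − 2.9255 × 10^-11| = 2.30 × 10^-11 m = 23.0 pm.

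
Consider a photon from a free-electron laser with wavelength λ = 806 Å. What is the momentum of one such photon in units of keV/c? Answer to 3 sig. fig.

0.0154 keV/c

Take h = 6.62607015e-34 J·s, c = 2.99792458e8 m/s, 1 eV = 1.602176634e-19 J.
In SI units: λ = 806 Å = 8.06e-8 m.
For a photon p = h/λ, so p = 8.221e-27 kg·m/s.
Converting to keV/c: p = 0.01538 keV/c ≈ 0.0154 keV/c.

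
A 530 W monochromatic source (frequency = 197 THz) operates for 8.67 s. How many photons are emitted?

Total energy: E_total = P·t = 530 × 8.67 = 4595 J.
Per-photon energy: E = 1.305·10^-19 J.
N = E_total / E_photon = 3.52·10^22.

3.52·10^22 photons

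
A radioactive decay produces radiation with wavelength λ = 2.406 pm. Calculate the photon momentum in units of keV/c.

515 keV/c

In SI units: λ = 2.406 pm = 2.406 × 10^-12 m.
The photon relation is p = h/λ, giving p = 2.754 × 10^-22 kg·m/s.
Converting to keV/c: p = 515.3 keV/c ≈ 515 keV/c.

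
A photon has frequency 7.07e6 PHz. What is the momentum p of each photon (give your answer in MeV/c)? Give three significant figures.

Convert to SI: f = 7.07e6 PHz = 7.07e21 Hz.
For a photon p = hf/c, so p = 1.563e-20 kg·m/s.
Converting to MeV/c: p = 29.24 MeV/c ≈ 29.2 MeV/c.

29.2 MeV/c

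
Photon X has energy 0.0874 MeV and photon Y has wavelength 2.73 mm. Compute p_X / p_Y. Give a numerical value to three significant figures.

1.92·10^8

p_X = 4.671·10^-23 kg·m/s (from energy = 0.0874 MeV, via p = E/c).
p_Y = 2.427·10^-31 kg·m/s (from wavelength = 2.73 mm, via p = h/λ).
Ratio = 4.671·10^-23 / 2.427·10^-31 = 1.92·10^8.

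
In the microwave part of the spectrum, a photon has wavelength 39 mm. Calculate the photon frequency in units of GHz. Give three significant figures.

Use c = 2.99792458·10^8 m/s.
First convert: λ = 39 mm = 0.039 m.
The photon relation is f = c/λ, giving f = 7.687·10^9 Hz.
Converting to GHz: f = 7.687 GHz ≈ 7.69 GHz.

7.69 GHz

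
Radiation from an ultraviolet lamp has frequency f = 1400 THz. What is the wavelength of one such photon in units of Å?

2140 Å

Use c = 2.99792458 × 10^8 m/s.
First convert: f = 1400 THz = 1.40 × 10^15 Hz.
Apply λ = c/f: λ = 2.141 × 10^-7 m.
Converting to Å: λ = 2141 Å ≈ 2140 Å.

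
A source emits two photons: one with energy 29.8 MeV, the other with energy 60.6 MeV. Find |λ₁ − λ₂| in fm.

Using λ = hc/E: λ₁ = 4.161 × 10^-14 m, λ₂ = 2.046 × 10^-14 m.
|Δλ| = |4.161 × 10^-14 − 2.046 × 10^-14| = 2.11 × 10^-14 m = 21.1 fm.

21.1 fm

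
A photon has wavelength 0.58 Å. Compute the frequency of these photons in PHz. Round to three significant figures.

5170 PHz

First convert: λ = 0.58 Å = 5.8 × 10^-11 m.
The photon relation is f = c/λ, giving f = 5.169 × 10^18 Hz.
Converting to PHz: f = 5169 PHz ≈ 5170 PHz.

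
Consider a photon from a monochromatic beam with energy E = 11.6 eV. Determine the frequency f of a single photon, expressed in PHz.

(h = 6.62607015e-34 J·s, 1 eV = 1.602176634e-19 J.)
Convert to SI: E = 11.6 eV = 1.8585e-18 J.
The photon relation is f = E/h, giving f = 2.805e15 Hz.
Converting to PHz: f = 2.805 PHz ≈ 2.80 PHz.

2.80 PHz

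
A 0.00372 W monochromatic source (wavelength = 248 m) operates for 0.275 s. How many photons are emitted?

1.28 × 10^24 photons

Total energy: E_total = P·t = 0.00372 × 0.275 = 0.001023 J.
Per-photon energy: E = 8.010 × 10^-28 J.
N = E_total / E_photon = 1.28 × 10^24.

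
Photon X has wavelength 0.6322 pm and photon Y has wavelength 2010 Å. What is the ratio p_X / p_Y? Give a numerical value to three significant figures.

p_X = 1.048 × 10^-21 kg·m/s (from wavelength = 0.6322 pm, via p = h/λ).
p_Y = 3.297 × 10^-27 kg·m/s (from wavelength = 2010 Å, via p = h/λ).
Ratio = 1.048 × 10^-21 / 3.297 × 10^-27 = 3.18 × 10^5.

3.18 × 10^5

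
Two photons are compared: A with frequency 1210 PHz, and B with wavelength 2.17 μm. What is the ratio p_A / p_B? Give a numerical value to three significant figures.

8760

p_A = 2.674 × 10^-24 kg·m/s (from frequency = 1210 PHz, via p = hf/c).
p_B = 3.053 × 10^-28 kg·m/s (from wavelength = 2.17 μm, via p = h/λ).
Ratio = 2.674 × 10^-24 / 3.053 × 10^-28 = 8760.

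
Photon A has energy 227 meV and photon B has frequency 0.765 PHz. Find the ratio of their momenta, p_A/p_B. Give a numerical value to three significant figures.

0.0717

p_A = 1.213 × 10^-28 kg·m/s (from energy = 227 meV, via p = E/c).
p_B = 1.691 × 10^-27 kg·m/s (from frequency = 0.765 PHz, via p = hf/c).
Ratio = 1.213 × 10^-28 / 1.691 × 10^-27 = 0.0717.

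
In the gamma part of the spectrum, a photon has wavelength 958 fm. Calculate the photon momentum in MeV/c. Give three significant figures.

1.29 MeV/c

Use h = 6.62607015·10^-34 J·s, c = 2.99792458·10^8 m/s, 1 eV = 1.602176634·10^-19 J.
Convert to SI: λ = 958 fm = 9.58·10^-13 m.
The photon relation is p = h/λ, giving p = 6.917·10^-22 kg·m/s.
Converting to MeV/c: p = 1.294 MeV/c ≈ 1.29 MeV/c.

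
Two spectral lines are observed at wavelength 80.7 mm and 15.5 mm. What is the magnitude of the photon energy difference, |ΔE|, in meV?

Using E = hc/λ: E₁ = 2.462 × 10^-24 J, E₂ = 1.282 × 10^-23 J.
|ΔE| = |2.462 × 10^-24 − 1.282 × 10^-23| = 1.04 × 10^-23 J = 0.0646 meV.

0.0646 meV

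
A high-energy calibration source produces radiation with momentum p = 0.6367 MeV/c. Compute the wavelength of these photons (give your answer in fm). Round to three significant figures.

Convert to SI: p = 0.6367 MeV/c = 3.4027e-22 kg·m/s.
For a photon λ = h/p, so λ = 1.947e-12 m.
Converting to fm: λ = 1947 fm ≈ 1950 fm.

1950 fm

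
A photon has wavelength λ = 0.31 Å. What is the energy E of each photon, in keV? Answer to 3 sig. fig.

40.0 keV

In SI units: λ = 0.31 Å = 3.1e-11 m.
For a photon E = hc/λ, so E = 6.408e-15 J.
Converting to keV: E = 39.99 keV ≈ 40.0 keV.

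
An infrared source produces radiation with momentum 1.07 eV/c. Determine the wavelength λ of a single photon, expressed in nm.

1160 nm

(h = 6.62607015 × 10^-34 J·s, c = 2.99792458 × 10^8 m/s, 1 eV = 1.602176634 × 10^-19 J.)
Convert to SI: p = 1.07 eV/c = 5.7184 × 10^-28 kg·m/s.
The photon relation is λ = h/p, giving λ = 1.159 × 10^-6 m.
Converting to nm: λ = 1159 nm ≈ 1160 nm.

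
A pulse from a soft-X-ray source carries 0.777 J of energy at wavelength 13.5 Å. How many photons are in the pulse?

Per-photon energy: E = 1.471·10^-16 J (from wavelength = 13.5 Å).
N = E_total / E_photon = 0.777 J / 1.471·10^-16 J = 5.28·10^15.

5.28·10^15 photons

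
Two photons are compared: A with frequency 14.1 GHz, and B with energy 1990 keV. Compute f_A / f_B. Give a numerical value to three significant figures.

f_A = 1.410e10 Hz (from frequency = 14.1 GHz, via f given directly).
f_B = 4.812e20 Hz (from energy = 1990 keV, via f = E/h).
Ratio = 1.410e10 / 4.812e20 = 2.93e-11.

2.93e-11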